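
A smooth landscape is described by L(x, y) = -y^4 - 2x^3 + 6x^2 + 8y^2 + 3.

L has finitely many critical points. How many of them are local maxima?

L separates as a function of x plus a function of y, so ∇L=0 decouples.
∂L/∂x = -6x(x - 2) = 0 at x ∈ {0, 2}; ∂L/∂y = -4y(y - 2)(y + 2) = 0 at y ∈ {-2, 0, 2}.
The Hessian is diagonal: diag(L_xx, L_yy). Second derivatives: L_xx(0)=12, L_xx(2)=-12; L_yy(-2)=-32, L_yy(0)=16, L_yy(2)=-32.
Local maxima occur where both diagonal entries negative: (2, -2), (2, 2). Count: 2.

2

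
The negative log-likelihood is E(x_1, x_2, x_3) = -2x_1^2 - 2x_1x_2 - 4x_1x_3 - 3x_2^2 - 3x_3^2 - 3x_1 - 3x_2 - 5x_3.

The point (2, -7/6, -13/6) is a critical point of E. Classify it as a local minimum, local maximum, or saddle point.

The Hessian is constant: H = [[-4, -2, -4], [-2, -6, 0], [-4, 0, -6]].
Leading principal minors: Δ₁ = -4, Δ₂ = 20, Δ₃ = -24.
The minors alternate sign starting negative (−, +, −), so H is negative definite: a local maximum.

local maximum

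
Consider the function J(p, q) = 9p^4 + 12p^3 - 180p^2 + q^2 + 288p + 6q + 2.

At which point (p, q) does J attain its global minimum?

(-4, -3)

J(p,q) separates as A(p) + B(q) + 2, so its minimum is min A + min B + 2.
A'(p) = 36(p - 2)(p - 1)(p + 4) vanishes at p ∈ {-4, 1, 2}; B'(q) = 2q + 6 vanishes at q ∈ {-3}.
Local minima of A (where A''>0): A(-4)=-2496, A(2)=96. Local minima of B: B(-3)=-9.
So the global minimum of J is A(-4) + B(-3) + 2 = -2496 − 9 + 2 = -2503, attained at (-4, -3).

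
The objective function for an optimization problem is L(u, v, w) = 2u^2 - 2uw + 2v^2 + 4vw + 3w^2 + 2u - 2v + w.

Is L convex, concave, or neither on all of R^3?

L is quadratic, so its Hessian is the constant matrix H = [[4, 0, -2], [0, 4, 4], [-2, 4, 6]].
Leading principal minors: 4, 16, 16.
All positive ⇒ H ≻ 0 ⇒ convex.

convex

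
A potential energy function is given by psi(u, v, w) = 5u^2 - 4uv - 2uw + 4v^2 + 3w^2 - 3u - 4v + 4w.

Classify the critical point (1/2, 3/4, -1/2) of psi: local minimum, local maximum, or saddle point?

local minimum

The Hessian is constant: H = [[10, -4, -2], [-4, 8, 0], [-2, 0, 6]].
Leading principal minors: Δ₁ = 10, Δ₂ = 64, Δ₃ = 352.
All leading minors are positive, so H is positive definite: a local minimum.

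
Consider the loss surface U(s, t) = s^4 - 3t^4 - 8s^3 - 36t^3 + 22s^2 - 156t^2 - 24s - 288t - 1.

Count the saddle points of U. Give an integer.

5

U separates as a function of s plus a function of t, so ∇U=0 decouples.
∂U/∂s = 4(s - 3)(s - 2)(s - 1) = 0 at s ∈ {1, 2, 3}; ∂U/∂t = -12(t + 2)(t + 3)(t + 4) = 0 at t ∈ {-4, -3, -2}.
The Hessian is diagonal: diag(U_ss, U_tt). Second derivatives: U_ss(1)=8, U_ss(2)=-4, U_ss(3)=8; U_tt(-4)=-24, U_tt(-3)=12, U_tt(-2)=-24.
Saddle points occur where the two diagonal entries have opposite signs: (1, -4), (1, -2), (2, -3), (3, -4), (3, -2). Count: 5.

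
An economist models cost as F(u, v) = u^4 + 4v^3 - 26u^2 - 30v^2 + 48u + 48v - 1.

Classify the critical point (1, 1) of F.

The mixed partial ∂²F/∂u∂v is 0, so the Hessian at any point is diag(F_uu, F_vv) = diag(4(3u^2 - 13), 12(2v - 5)).
At (1, 1): H = diag(-40, -36).
Both eigenvalues are negative, so H is negative definite: a local maximum.

local maximum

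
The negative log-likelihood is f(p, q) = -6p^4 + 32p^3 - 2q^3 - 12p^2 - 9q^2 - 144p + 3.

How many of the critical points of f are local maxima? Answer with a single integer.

f separates as a function of p plus a function of q, so ∇f=0 decouples.
∂f/∂p = -24(p - 3)(p - 2)(p + 1) = 0 at p ∈ {-1, 2, 3}; ∂f/∂q = -6q(q + 3) = 0 at q ∈ {-3, 0}.
The Hessian is diagonal: diag(f_pp, f_qq). Second derivatives: f_pp(-1)=-288, f_pp(2)=72, f_pp(3)=-96; f_qq(-3)=18, f_qq(0)=-18.
Local maxima occur where both diagonal entries negative: (-1, 0), (3, 0). Count: 2.

2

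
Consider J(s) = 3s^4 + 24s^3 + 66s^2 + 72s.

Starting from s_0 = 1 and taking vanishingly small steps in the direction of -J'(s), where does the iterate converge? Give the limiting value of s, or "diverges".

-1

J'(s) = 12(s + 1)(s + 2)(s + 3), so J'(1) = 288.
Gradient descent moves in the -J' direction, i.e. s is decreasing.
The nearest critical point in that direction is s = -1, where J'' = 24 > 0 (a local minimum). The iterate converges there.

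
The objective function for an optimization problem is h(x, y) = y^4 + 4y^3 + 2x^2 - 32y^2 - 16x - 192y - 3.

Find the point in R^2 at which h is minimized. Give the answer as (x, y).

h(x,y) separates as P(x) + Q(y) − 3, so its minimum is min P + min Q − 3.
P'(x) = 4x - 16 vanishes at x ∈ {4}; Q'(y) = 4(y - 4)(y + 3)(y + 4) vanishes at y ∈ {-4, -3, 4}.
Local minima of P (where P''>0): P(4)=-32. Local minima of Q: Q(-4)=256, Q(4)=-768.
So the global minimum of h is P(4) + Q(4) − 3 = -32 − 768 − 3 = -803, attained at (4, 4).

(4, 4)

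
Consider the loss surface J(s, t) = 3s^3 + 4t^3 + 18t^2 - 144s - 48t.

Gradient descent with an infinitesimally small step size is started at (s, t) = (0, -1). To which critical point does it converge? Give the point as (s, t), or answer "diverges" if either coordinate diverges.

(4, 1)

J is separable, so gradient descent decouples: s follows -∂J/∂s, t follows -∂J/∂t.
∂J/∂s = 9(s - 4)(s + 4); at s=0 this is -144, so s increases.
∂J/∂t = 12(t - 1)(t + 4); at t=-1 this is -72, so t increases.
s converges to its nearest critical value 4 (a local min of the s-part); t converges to 1. The iterate converges to (4, 1).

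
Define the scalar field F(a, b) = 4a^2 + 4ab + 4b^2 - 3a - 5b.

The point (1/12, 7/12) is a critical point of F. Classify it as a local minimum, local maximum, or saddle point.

local minimum

The Hessian of F is constant: H = [[8, 4], [4, 8]].
det(H) = 8·8 − 4² = 48.
det(H) > 0 and tr(H) = 16 > 0, so H is positive definite and the point is a local minimum.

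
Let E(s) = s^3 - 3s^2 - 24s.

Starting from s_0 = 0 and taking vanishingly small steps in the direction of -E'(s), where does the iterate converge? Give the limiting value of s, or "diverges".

E'(s) = 3(s - 4)(s + 2), so E'(0) = -24.
Gradient descent moves in the -E' direction, i.e. s is increasing.
The nearest critical point in that direction is s = 4, where E'' = 18 > 0 (a local minimum). The iterate converges there.

4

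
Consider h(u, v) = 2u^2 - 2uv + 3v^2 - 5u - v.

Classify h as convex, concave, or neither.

h is quadratic, so its Hessian is the constant matrix H = [[4, -2], [-2, 6]].
det(H) = 20, tr(H) = 10.
det(H) > 0 and tr(H) > 0, so H is positive definite everywhere: convex.

convex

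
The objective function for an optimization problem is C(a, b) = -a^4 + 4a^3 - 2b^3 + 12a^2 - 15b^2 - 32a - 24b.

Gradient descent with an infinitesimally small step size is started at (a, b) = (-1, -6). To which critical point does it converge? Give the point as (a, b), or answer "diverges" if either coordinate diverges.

C is separable, so gradient descent decouples: a follows -∂C/∂a, b follows -∂C/∂b.
∂C/∂a = -4(a - 4)(a - 1)(a + 2); at a=-1 this is -40, so a increases.
∂C/∂b = -6(b + 1)(b + 4); at b=-6 this is -60, so b increases.
a converges to its nearest critical value 1 (a local min of the a-part); b converges to -4. The iterate converges to (1, -4).

(1, -4)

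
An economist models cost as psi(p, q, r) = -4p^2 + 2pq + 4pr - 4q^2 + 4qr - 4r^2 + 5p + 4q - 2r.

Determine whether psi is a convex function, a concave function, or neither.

concave

psi is quadratic, so its Hessian is the constant matrix H = [[-8, 2, 4], [2, -8, 4], [4, 4, -8]].
Leading principal minors: -8, 60, -160.
Signs alternate −, +, − ⇒ H ≺ 0 ⇒ concave.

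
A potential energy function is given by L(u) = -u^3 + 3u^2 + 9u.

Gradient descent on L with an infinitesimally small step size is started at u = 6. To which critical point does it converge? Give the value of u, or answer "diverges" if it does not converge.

diverges

L'(u) = -3(u - 3)(u + 1), so L'(6) = -63.
Gradient descent moves in the -L' direction, i.e. u is increasing.
There is no critical point above u=6, and L' keeps the same sign, so the iterate runs off to +∞.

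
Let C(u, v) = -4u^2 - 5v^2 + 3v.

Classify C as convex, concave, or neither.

concave

C is quadratic, so its Hessian is the constant matrix H = [[-8, 0], [0, -10]].
det(H) = 80, tr(H) = -18.
det(H) > 0 and tr(H) < 0, so H is negative definite everywhere: concave.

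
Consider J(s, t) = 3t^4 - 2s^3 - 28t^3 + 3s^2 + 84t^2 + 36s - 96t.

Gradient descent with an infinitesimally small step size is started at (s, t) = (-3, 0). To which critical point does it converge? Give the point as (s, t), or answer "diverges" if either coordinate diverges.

J is separable, so gradient descent decouples: s follows -∂J/∂s, t follows -∂J/∂t.
∂J/∂s = -6(s - 3)(s + 2); at s=-3 this is -36, so s increases.
∂J/∂t = 12(t - 4)(t - 2)(t - 1); at t=0 this is -96, so t increases.
s converges to its nearest critical value -2 (a local min of the s-part); t converges to 1. The iterate converges to (-2, 1).

(-2, 1)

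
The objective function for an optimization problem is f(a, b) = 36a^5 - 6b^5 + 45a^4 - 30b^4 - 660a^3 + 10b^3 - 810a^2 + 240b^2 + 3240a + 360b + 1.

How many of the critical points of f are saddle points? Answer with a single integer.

8

f separates as a function of a plus a function of b, so ∇f=0 decouples.
∂f/∂a = 180(a - 3)(a - 1)(a + 2)(a + 3) = 0 at a ∈ {-3, -2, 1, 3}; ∂f/∂b = -30(b - 2)(b + 1)(b + 2)(b + 3) = 0 at b ∈ {-3, -2, -1, 2}.
The Hessian is diagonal: diag(f_aa, f_bb). Second derivatives: f_aa(-3)=-4320, f_aa(-2)=2700, f_aa(1)=-4320, f_aa(3)=10800; f_bb(-3)=300, f_bb(-2)=-120, f_bb(-1)=180, f_bb(2)=-1800.
Saddle points occur where the two diagonal entries have opposite signs: (-3, -3), (-3, -1), (-2, -2), (-2, 2), (1, -3), (1, -1), (3, -2), (3, 2). Count: 8.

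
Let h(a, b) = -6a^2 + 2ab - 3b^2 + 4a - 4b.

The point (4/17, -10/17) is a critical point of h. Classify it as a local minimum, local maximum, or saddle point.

local maximum

The Hessian of h is constant: H = [[-12, 2], [2, -6]].
det(H) = (-12)·(-6) − 2² = 68.
det(H) > 0 and tr(H) = -18 < 0, so H is negative definite and the point is a local maximum.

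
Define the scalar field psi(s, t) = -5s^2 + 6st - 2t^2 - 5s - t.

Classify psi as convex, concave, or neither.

concave

psi is quadratic, so its Hessian is the constant matrix H = [[-10, 6], [6, -4]].
det(H) = 4, tr(H) = -14.
det(H) > 0 and tr(H) < 0, so H is negative definite everywhere: concave.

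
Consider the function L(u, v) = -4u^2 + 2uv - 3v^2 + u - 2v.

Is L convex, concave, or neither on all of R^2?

concave

L is quadratic, so its Hessian is the constant matrix H = [[-8, 2], [2, -6]].
det(H) = 44, tr(H) = -14.
det(H) > 0 and tr(H) < 0, so H is negative definite everywhere: concave.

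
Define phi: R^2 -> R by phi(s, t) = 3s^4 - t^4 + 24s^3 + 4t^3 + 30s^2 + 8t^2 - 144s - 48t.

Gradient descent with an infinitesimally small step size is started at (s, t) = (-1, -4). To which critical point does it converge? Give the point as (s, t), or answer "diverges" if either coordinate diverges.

diverges

phi is separable, so gradient descent decouples: s follows -∂phi/∂s, t follows -∂phi/∂t.
∂phi/∂s = 12(s - 1)(s + 3)(s + 4); at s=-1 this is -144, so s increases.
∂phi/∂t = -4(t - 3)(t - 2)(t + 2); at t=-4 this is 336, so t decreases.
The t-coordinate has no critical point in that direction and runs off to infinity.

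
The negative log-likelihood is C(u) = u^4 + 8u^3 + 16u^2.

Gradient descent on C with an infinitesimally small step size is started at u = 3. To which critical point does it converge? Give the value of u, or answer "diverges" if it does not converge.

0

C'(u) = 4u(u + 2)(u + 4), so C'(3) = 420.
Gradient descent moves in the -C' direction, i.e. u is decreasing.
The nearest critical point in that direction is u = 0, where C'' = 32 > 0 (a local minimum). The iterate converges there.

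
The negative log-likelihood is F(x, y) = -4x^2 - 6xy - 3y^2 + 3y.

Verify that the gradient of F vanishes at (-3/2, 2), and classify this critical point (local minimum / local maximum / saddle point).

∇F = (-8x - 6y, -6x - 6y + 3); substituting (-3/2, 2) gives ∇F = (0, 0), so (-3/2, 2) is indeed a critical point.
The Hessian of F is constant: H = [[-8, -6], [-6, -6]].
det(H) = (-8)·(-6) − (-6)² = 12.
det(H) > 0 and tr(H) = -14 < 0, so H is negative definite and the point is a local maximum.

local maximum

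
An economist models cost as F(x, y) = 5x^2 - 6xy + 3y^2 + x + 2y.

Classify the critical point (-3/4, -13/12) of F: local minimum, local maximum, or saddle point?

local minimum

The Hessian of F is constant: H = [[10, -6], [-6, 6]].
det(H) = 10·6 − (-6)² = 24.
det(H) > 0 and tr(H) = 16 > 0, so H is positive definite and the point is a local minimum.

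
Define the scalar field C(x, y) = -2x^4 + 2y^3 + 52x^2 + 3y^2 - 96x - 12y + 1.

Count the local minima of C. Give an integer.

C separates as a function of x plus a function of y, so ∇C=0 decouples.
∂C/∂x = -8(x - 3)(x - 1)(x + 4) = 0 at x ∈ {-4, 1, 3}; ∂C/∂y = 6(y - 1)(y + 2) = 0 at y ∈ {-2, 1}.
The Hessian is diagonal: diag(C_xx, C_yy). Second derivatives: C_xx(-4)=-280, C_xx(1)=80, C_xx(3)=-112; C_yy(-2)=-18, C_yy(1)=18.
Local minima occur where both diagonal entries positive: (1, 1). Count: 1.

1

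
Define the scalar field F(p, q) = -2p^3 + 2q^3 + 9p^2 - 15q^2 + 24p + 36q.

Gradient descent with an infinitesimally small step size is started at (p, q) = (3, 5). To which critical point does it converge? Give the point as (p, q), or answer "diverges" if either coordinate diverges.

(-1, 3)

F is separable, so gradient descent decouples: p follows -∂F/∂p, q follows -∂F/∂q.
∂F/∂p = -6(p - 4)(p + 1); at p=3 this is 24, so p decreases.
∂F/∂q = 6(q - 3)(q - 2); at q=5 this is 36, so q decreases.
p converges to its nearest critical value -1 (a local min of the p-part); q converges to 3. The iterate converges to (-1, 3).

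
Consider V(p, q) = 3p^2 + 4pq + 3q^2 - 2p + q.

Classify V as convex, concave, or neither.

V is quadratic, so its Hessian is the constant matrix H = [[6, 4], [4, 6]].
det(H) = 20, tr(H) = 12.
det(H) > 0 and tr(H) > 0, so H is positive definite everywhere: convex.

convex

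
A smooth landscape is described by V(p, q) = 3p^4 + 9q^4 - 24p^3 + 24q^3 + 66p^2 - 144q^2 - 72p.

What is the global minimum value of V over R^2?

V(p,q) separates as A(p) + B(q), so its minimum is min A + min B.
A'(p) = 12(p - 3)(p - 2)(p - 1) vanishes at p ∈ {1, 2, 3}; B'(q) = 36q(q - 2)(q + 4) vanishes at q ∈ {-4, 0, 2}.
Local minima of A (where A''>0): A(1)=-27, A(3)=-27. Local minima of B: B(-4)=-1536, B(2)=-240.
So the global minimum of V is A(1) + B(-4) = -27 − 1536 = -1563, attained at (1, -4).

-1563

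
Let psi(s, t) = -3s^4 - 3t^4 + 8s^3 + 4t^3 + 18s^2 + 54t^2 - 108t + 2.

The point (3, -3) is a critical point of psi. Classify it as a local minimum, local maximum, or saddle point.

local maximum

The mixed partial ∂²psi/∂s∂t is 0, so the Hessian at any point is diag(psi_ss, psi_tt) = diag(12(-3s^2 + 4s + 3), 12(-3t^2 + 2t + 9)).
At (3, -3): H = diag(-144, -288).
Both eigenvalues are negative, so H is negative definite: a local maximum.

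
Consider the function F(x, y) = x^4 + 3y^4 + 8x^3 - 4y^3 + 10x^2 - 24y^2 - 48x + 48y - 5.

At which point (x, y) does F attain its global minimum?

(1, -2)

F(x,y) separates as P(x) + Q(y) − 5, so its minimum is min P + min Q − 5.
P'(x) = 4(x - 1)(x + 3)(x + 4) vanishes at x ∈ {-4, -3, 1}; Q'(y) = 12(y - 2)(y - 1)(y + 2) vanishes at y ∈ {-2, 1, 2}.
Local minima of P (where P''>0): P(-4)=96, P(1)=-29. Local minima of Q: Q(-2)=-112, Q(2)=16.
So the global minimum of F is P(1) + Q(-2) − 5 = -29 − 112 − 5 = -146, attained at (1, -2).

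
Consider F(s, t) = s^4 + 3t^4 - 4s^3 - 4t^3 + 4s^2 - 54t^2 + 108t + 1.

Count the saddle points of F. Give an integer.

F separates as a function of s plus a function of t, so ∇F=0 decouples.
∂F/∂s = 4s(s - 2)(s - 1) = 0 at s ∈ {0, 1, 2}; ∂F/∂t = 12(t - 3)(t - 1)(t + 3) = 0 at t ∈ {-3, 1, 3}.
The Hessian is diagonal: diag(F_ss, F_tt). Second derivatives: F_ss(0)=8, F_ss(1)=-4, F_ss(2)=8; F_tt(-3)=288, F_tt(1)=-96, F_tt(3)=144.
Saddle points occur where the two diagonal entries have opposite signs: (0, 1), (1, -3), (1, 3), (2, 1). Count: 4.

4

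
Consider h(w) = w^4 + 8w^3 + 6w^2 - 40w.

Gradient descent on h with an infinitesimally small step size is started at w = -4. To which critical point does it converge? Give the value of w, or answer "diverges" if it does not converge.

-5

h'(w) = 4(w - 1)(w + 2)(w + 5), so h'(-4) = 40.
Gradient descent moves in the -h' direction, i.e. w is decreasing.
The nearest critical point in that direction is w = -5, where h'' = 72 > 0 (a local minimum). The iterate converges there.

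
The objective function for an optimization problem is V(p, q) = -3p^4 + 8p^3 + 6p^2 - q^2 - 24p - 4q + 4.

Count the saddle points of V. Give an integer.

1

V separates as a function of p plus a function of q, so ∇V=0 decouples.
∂V/∂p = -12(p - 2)(p - 1)(p + 1) = 0 at p ∈ {-1, 1, 2}; ∂V/∂q = -2(q + 2) = 0 at q ∈ {-2}.
The Hessian is diagonal: diag(V_pp, V_qq). Second derivatives: V_pp(-1)=-72, V_pp(1)=24, V_pp(2)=-36; V_qq(-2)=-2.
Saddle points occur where the two diagonal entries have opposite signs: (1, -2). Count: 1.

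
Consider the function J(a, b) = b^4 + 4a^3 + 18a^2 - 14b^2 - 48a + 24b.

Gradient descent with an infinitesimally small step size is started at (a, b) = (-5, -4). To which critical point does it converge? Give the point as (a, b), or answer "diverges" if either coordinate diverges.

J is separable, so gradient descent decouples: a follows -∂J/∂a, b follows -∂J/∂b.
∂J/∂a = 12(a - 1)(a + 4); at a=-5 this is 72, so a decreases.
∂J/∂b = 4(b - 2)(b - 1)(b + 3); at b=-4 this is -120, so b increases.
The a-coordinate has no critical point in that direction and runs off to infinity.

diverges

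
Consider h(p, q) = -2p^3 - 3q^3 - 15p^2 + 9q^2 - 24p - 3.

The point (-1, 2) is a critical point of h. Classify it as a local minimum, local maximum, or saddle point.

The mixed partial ∂²h/∂p∂q is 0, so the Hessian at any point is diag(h_pp, h_qq) = diag(-6(2p + 5), 18(-q + 1)).
At (-1, 2): H = diag(-18, -18).
Both eigenvalues are negative, so H is negative definite: a local maximum.

local maximum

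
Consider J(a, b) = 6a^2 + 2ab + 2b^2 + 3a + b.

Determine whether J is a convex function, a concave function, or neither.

J is quadratic, so its Hessian is the constant matrix H = [[12, 2], [2, 4]].
det(H) = 44, tr(H) = 16.
det(H) > 0 and tr(H) > 0, so H is positive definite everywhere: convex.

convex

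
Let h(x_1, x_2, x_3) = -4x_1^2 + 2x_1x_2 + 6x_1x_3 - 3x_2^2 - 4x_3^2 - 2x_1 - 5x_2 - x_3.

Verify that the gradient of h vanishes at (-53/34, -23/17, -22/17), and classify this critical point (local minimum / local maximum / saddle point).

local maximum

∇h = (-8x_1 + 2x_2 + 6x_3 - 2, 2x_1 - 6x_2 - 5, 6x_1 - 8x_3 - 1); substituting (-53/34, -23/17, -22/17) gives ∇h = (0, 0, 0), so (-53/34, -23/17, -22/17) is indeed a critical point.
The Hessian is constant: H = [[-8, 2, 6], [2, -6, 0], [6, 0, -8]].
Leading principal minors: Δ₁ = -8, Δ₂ = 44, Δ₃ = -136.
The minors alternate sign starting negative (−, +, −), so H is negative definite: a local maximum.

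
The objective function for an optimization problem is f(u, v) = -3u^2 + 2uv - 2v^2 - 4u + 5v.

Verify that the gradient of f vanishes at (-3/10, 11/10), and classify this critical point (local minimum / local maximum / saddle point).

∇f = (-6u + 2v - 4, 2u - 4v + 5); substituting (-3/10, 11/10) gives ∇f = (0, 0), so (-3/10, 11/10) is indeed a critical point.
The Hessian of f is constant: H = [[-6, 2], [2, -4]].
det(H) = (-6)·(-4) − 2² = 20.
det(H) > 0 and tr(H) = -10 < 0, so H is negative definite and the point is a local maximum.

local maximum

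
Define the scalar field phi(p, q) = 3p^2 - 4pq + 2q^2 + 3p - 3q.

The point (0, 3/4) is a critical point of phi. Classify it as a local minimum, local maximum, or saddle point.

local minimum

The Hessian of phi is constant: H = [[6, -4], [-4, 4]].
det(H) = 6·4 − (-4)² = 8.
det(H) > 0 and tr(H) = 10 > 0, so H is positive definite and the point is a local minimum.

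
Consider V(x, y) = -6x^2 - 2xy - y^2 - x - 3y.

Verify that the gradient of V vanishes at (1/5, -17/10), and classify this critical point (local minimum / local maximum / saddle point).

∇V = (-12x - 2y - 1, -2x - 2y - 3); substituting (1/5, -17/10) gives ∇V = (0, 0), so (1/5, -17/10) is indeed a critical point.
The Hessian of V is constant: H = [[-12, -2], [-2, -2]].
det(H) = (-12)·(-2) − (-2)² = 20.
det(H) > 0 and tr(H) = -14 < 0, so H is negative definite and the point is a local maximum.

local maximum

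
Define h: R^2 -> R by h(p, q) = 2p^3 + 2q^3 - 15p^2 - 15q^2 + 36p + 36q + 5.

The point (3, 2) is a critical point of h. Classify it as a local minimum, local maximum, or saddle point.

saddle point

The mixed partial ∂²h/∂p∂q is 0, so the Hessian at any point is diag(h_pp, h_qq) = diag(6(2p - 5), 6(2q - 5)).
At (3, 2): H = diag(6, -6).
The eigenvalues have opposite signs, so H is indefinite: a saddle point.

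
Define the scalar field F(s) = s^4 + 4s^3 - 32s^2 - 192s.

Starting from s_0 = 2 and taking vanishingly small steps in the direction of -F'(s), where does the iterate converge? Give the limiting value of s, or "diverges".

F'(s) = 4(s - 4)(s + 3)(s + 4), so F'(2) = -240.
Gradient descent moves in the -F' direction, i.e. s is increasing.
The nearest critical point in that direction is s = 4, where F'' = 224 > 0 (a local minimum). The iterate converges there.

4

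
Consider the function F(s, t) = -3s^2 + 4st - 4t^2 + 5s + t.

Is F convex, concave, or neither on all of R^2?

F is quadratic, so its Hessian is the constant matrix H = [[-6, 4], [4, -8]].
det(H) = 32, tr(H) = -14.
det(H) > 0 and tr(H) < 0, so H is negative definite everywhere: concave.

concave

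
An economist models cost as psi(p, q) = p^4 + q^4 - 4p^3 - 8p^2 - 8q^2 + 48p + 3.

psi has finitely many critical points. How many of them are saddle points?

4

psi separates as a function of p plus a function of q, so ∇psi=0 decouples.
∂psi/∂p = 4(p - 3)(p - 2)(p + 2) = 0 at p ∈ {-2, 2, 3}; ∂psi/∂q = 4q(q - 2)(q + 2) = 0 at q ∈ {-2, 0, 2}.
The Hessian is diagonal: diag(psi_pp, psi_qq). Second derivatives: psi_pp(-2)=80, psi_pp(2)=-16, psi_pp(3)=20; psi_qq(-2)=32, psi_qq(0)=-16, psi_qq(2)=32.
Saddle points occur where the two diagonal entries have opposite signs: (-2, 0), (2, -2), (2, 2), (3, 0). Count: 4.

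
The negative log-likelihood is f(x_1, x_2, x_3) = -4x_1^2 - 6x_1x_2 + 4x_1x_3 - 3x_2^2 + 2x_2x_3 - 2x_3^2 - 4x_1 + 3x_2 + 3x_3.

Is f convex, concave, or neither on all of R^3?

concave

f is quadratic, so its Hessian is the constant matrix H = [[-8, -6, 4], [-6, -6, 2], [4, 2, -4]].
Leading principal minors: -8, 12, -16.
Signs alternate −, +, − ⇒ H ≺ 0 ⇒ concave.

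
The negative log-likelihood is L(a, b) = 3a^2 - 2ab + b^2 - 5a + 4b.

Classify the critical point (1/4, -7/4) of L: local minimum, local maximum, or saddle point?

local minimum

The Hessian of L is constant: H = [[6, -2], [-2, 2]].
det(H) = 6·2 − (-2)² = 8.
det(H) > 0 and tr(H) = 8 > 0, so H is positive definite and the point is a local minimum.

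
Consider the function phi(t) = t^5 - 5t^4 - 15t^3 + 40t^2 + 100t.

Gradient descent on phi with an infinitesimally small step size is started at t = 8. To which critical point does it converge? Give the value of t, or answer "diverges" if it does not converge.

5

phi'(t) = 5(t - 5)(t - 2)(t + 1)(t + 2), so phi'(8) = 8100.
Gradient descent moves in the -phi' direction, i.e. t is decreasing.
The nearest critical point in that direction is t = 5, where phi'' = 630 > 0 (a local minimum). The iterate converges there.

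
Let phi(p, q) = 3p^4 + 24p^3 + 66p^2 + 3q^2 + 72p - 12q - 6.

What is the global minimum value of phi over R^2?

phi(p,q) separates as A(p) + B(q) − 6, so its minimum is min A + min B − 6.
A'(p) = 12(p + 1)(p + 2)(p + 3) vanishes at p ∈ {-3, -2, -1}; B'(q) = 6q - 12 vanishes at q ∈ {2}.
Local minima of A (where A''>0): A(-3)=-27, A(-1)=-27. Local minima of B: B(2)=-12.
So the global minimum of phi is A(-3) + B(2) − 6 = -27 − 12 − 6 = -45, attained at (-3, 2).

-45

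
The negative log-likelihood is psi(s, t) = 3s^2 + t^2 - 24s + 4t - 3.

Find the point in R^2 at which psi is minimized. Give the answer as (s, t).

(4, -2)

psi(s,t) separates as P(s) + Q(t) − 3, so its minimum is min P + min Q − 3.
P'(s) = 6s - 24 vanishes at s ∈ {4}; Q'(t) = 2(t + 2) vanishes at t ∈ {-2}.
Local minima of P (where P''>0): P(4)=-48. Local minima of Q: Q(-2)=-4.
So the global minimum of psi is P(4) + Q(-2) − 3 = -48 − 4 − 3 = -55, attained at (4, -2).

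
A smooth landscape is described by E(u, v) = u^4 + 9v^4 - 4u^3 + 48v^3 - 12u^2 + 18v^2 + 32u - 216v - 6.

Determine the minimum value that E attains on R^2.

E(u,v) separates as P(u) + Q(v) − 6, so its minimum is min P + min Q − 6.
P'(u) = 4(u - 4)(u - 1)(u + 2) vanishes at u ∈ {-2, 1, 4}; Q'(v) = 36(v - 1)(v + 2)(v + 3) vanishes at v ∈ {-3, -2, 1}.
Local minima of P (where P''>0): P(-2)=-64, P(4)=-64. Local minima of Q: Q(-3)=243, Q(1)=-141.
So the global minimum of E is P(-2) + Q(1) − 6 = -64 − 141 − 6 = -211, attained at (-2, 1).

-211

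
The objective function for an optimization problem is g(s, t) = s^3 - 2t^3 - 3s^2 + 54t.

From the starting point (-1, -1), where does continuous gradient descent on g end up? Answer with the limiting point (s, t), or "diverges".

g is separable, so gradient descent decouples: s follows -∂g/∂s, t follows -∂g/∂t.
∂g/∂s = 3s(s - 2); at s=-1 this is 9, so s decreases.
∂g/∂t = -6(t - 3)(t + 3); at t=-1 this is 48, so t decreases.
The s-coordinate has no critical point in that direction and runs off to infinity.

diverges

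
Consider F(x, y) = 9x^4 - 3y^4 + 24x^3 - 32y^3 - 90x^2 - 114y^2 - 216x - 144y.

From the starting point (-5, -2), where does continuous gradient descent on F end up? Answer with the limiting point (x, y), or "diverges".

F is separable, so gradient descent decouples: x follows -∂F/∂x, y follows -∂F/∂y.
∂F/∂x = 36(x - 2)(x + 1)(x + 3); at x=-5 this is -2016, so x increases.
∂F/∂y = -12(y + 1)(y + 3)(y + 4); at y=-2 this is 24, so y decreases.
x converges to its nearest critical value -3 (a local min of the x-part); y converges to -3. The iterate converges to (-3, -3).

(-3, -3)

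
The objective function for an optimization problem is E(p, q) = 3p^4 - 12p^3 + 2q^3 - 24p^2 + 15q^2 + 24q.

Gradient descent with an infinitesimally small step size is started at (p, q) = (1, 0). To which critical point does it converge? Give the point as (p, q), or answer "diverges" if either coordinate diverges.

E is separable, so gradient descent decouples: p follows -∂E/∂p, q follows -∂E/∂q.
∂E/∂p = 12p(p - 4)(p + 1); at p=1 this is -72, so p increases.
∂E/∂q = 6(q + 1)(q + 4); at q=0 this is 24, so q decreases.
p converges to its nearest critical value 4 (a local min of the p-part); q converges to -1. The iterate converges to (4, -1).

(4, -1)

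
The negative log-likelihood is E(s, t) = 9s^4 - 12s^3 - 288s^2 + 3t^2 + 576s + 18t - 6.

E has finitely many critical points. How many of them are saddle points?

1

E separates as a function of s plus a function of t, so ∇E=0 decouples.
∂E/∂s = 36(s - 4)(s - 1)(s + 4) = 0 at s ∈ {-4, 1, 4}; ∂E/∂t = 6(t + 3) = 0 at t ∈ {-3}.
The Hessian is diagonal: diag(E_ss, E_tt). Second derivatives: E_ss(-4)=1440, E_ss(1)=-540, E_ss(4)=864; E_tt(-3)=6.
Saddle points occur where the two diagonal entries have opposite signs: (1, -3). Count: 1.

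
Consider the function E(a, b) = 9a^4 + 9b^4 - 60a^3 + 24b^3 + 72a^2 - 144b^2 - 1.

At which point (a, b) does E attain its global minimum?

(4, -4)

E(a,b) separates as P(a) + Q(b) − 1, so its minimum is min P + min Q − 1.
P'(a) = 36a(a - 4)(a - 1) vanishes at a ∈ {0, 1, 4}; Q'(b) = 36b(b - 2)(b + 4) vanishes at b ∈ {-4, 0, 2}.
Local minima of P (where P''>0): P(0)=0, P(4)=-384. Local minima of Q: Q(-4)=-1536, Q(2)=-240.
So the global minimum of E is P(4) + Q(-4) − 1 = -384 − 1536 − 1 = -1921, attained at (4, -4).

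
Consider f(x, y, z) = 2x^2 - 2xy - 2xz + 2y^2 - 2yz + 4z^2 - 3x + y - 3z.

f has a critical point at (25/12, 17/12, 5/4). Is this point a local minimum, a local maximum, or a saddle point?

local minimum

The Hessian is constant: H = [[4, -2, -2], [-2, 4, -2], [-2, -2, 8]].
Leading principal minors: Δ₁ = 4, Δ₂ = 12, Δ₃ = 48.
All leading minors are positive, so H is positive definite: a local minimum.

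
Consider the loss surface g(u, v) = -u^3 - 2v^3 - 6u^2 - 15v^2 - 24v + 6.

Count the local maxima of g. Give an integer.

1

g separates as a function of u plus a function of v, so ∇g=0 decouples.
∂g/∂u = -3u(u + 4) = 0 at u ∈ {-4, 0}; ∂g/∂v = -6(v + 1)(v + 4) = 0 at v ∈ {-4, -1}.
The Hessian is diagonal: diag(g_uu, g_vv). Second derivatives: g_uu(-4)=12, g_uu(0)=-12; g_vv(-4)=18, g_vv(-1)=-18.
Local maxima occur where both diagonal entries negative: (0, -1). Count: 1.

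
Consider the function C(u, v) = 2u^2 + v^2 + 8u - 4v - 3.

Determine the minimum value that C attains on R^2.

C(u,v) separates as P(u) + Q(v) − 3, so its minimum is min P + min Q − 3.
P'(u) = 4u + 8 vanishes at u ∈ {-2}; Q'(v) = 2v - 4 vanishes at v ∈ {2}.
Local minima of P (where P''>0): P(-2)=-8. Local minima of Q: Q(2)=-4.
So the global minimum of C is P(-2) + Q(2) − 3 = -8 − 4 − 3 = -15, attained at (-2, 2).

-15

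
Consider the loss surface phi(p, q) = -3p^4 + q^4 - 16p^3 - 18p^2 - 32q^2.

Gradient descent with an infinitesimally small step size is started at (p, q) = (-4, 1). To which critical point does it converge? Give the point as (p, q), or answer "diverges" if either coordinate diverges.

phi is separable, so gradient descent decouples: p follows -∂phi/∂p, q follows -∂phi/∂q.
∂phi/∂p = -12p(p + 1)(p + 3); at p=-4 this is 144, so p decreases.
∂phi/∂q = 4q(q - 4)(q + 4); at q=1 this is -60, so q increases.
The p-coordinate has no critical point in that direction and runs off to infinity.

diverges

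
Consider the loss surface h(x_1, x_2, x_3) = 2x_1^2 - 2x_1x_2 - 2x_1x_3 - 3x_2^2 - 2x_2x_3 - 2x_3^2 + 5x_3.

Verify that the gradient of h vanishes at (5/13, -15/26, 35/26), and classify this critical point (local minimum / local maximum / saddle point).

saddle point

∇h = (4x_1 - 2x_2 - 2x_3, -2x_1 - 6x_2 - 2x_3, -2x_1 - 2x_2 - 4x_3 + 5); substituting (5/13, -15/26, 35/26) gives ∇h = (0, 0, 0), so (5/13, -15/26, 35/26) is indeed a critical point.
The Hessian is constant: H = [[4, -2, -2], [-2, -6, -2], [-2, -2, -4]].
Leading principal minors: Δ₁ = 4, Δ₂ = -28, Δ₃ = 104.
The minors fit neither the all-positive nor the alternating-sign pattern, so H is indefinite: a saddle point.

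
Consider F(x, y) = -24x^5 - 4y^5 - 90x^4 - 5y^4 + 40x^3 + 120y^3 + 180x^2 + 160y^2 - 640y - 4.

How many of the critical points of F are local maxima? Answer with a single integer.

4

F separates as a function of x plus a function of y, so ∇F=0 decouples.
∂F/∂x = -120x(x - 1)(x + 1)(x + 3) = 0 at x ∈ {-3, -1, 0, 1}; ∂F/∂y = -20(y - 4)(y - 1)(y + 2)(y + 4) = 0 at y ∈ {-4, -2, 1, 4}.
The Hessian is diagonal: diag(F_xx, F_yy). Second derivatives: F_xx(-3)=2880, F_xx(-1)=-480, F_xx(0)=360, F_xx(1)=-960; F_yy(-4)=1600, F_yy(-2)=-720, F_yy(1)=900, F_yy(4)=-2880.
Local maxima occur where both diagonal entries negative: (-1, -2), (-1, 4), (1, -2), (1, 4). Count: 4.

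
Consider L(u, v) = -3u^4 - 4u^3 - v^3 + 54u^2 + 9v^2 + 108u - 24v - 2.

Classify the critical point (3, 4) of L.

local maximum

The mixed partial ∂²L/∂u∂v is 0, so the Hessian at any point is diag(L_uu, L_vv) = diag(12(-3u^2 - 2u + 9), 6(-v + 3)).
At (3, 4): H = diag(-288, -6).
Both eigenvalues are negative, so H is negative definite: a local maximum.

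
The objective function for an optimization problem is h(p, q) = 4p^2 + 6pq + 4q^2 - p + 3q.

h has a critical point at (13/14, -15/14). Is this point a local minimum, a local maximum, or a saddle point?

local minimum

The Hessian of h is constant: H = [[8, 6], [6, 8]].
det(H) = 8·8 − 6² = 28.
det(H) > 0 and tr(H) = 16 > 0, so H is positive definite and the point is a local minimum.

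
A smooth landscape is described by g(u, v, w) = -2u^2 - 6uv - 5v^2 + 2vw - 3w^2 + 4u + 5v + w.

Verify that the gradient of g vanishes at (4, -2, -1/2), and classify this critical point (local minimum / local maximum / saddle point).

local maximum

∇g = (-4u - 6v + 4, -6u - 10v + 2w + 5, 2v - 6w + 1); substituting (4, -2, -1/2) gives ∇g = (0, 0, 0), so (4, -2, -1/2) is indeed a critical point.
The Hessian is constant: H = [[-4, -6, 0], [-6, -10, 2], [0, 2, -6]].
Leading principal minors: Δ₁ = -4, Δ₂ = 4, Δ₃ = -8.
The minors alternate sign starting negative (−, +, −), so H is negative definite: a local maximum.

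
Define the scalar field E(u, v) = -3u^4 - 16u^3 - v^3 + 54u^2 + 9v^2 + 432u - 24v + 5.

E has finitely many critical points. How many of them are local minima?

1

E separates as a function of u plus a function of v, so ∇E=0 decouples.
∂E/∂u = -12(u - 3)(u + 3)(u + 4) = 0 at u ∈ {-4, -3, 3}; ∂E/∂v = -3(v - 4)(v - 2) = 0 at v ∈ {2, 4}.
The Hessian is diagonal: diag(E_uu, E_vv). Second derivatives: E_uu(-4)=-84, E_uu(-3)=72, E_uu(3)=-504; E_vv(2)=6, E_vv(4)=-6.
Local minima occur where both diagonal entries positive: (-3, 2). Count: 1.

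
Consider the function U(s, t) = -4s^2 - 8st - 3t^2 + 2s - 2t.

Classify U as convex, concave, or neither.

U is quadratic, so its Hessian is the constant matrix H = [[-8, -8], [-8, -6]].
det(H) = -16, tr(H) = -14.
det(H) < 0, so H is indefinite: neither convex nor concave.

neither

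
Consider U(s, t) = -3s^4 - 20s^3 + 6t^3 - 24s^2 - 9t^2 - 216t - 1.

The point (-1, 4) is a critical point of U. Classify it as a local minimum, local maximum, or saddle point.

local minimum

The mixed partial ∂²U/∂s∂t is 0, so the Hessian at any point is diag(U_ss, U_tt) = diag(-12(3s^2 + 10s + 4), 18(2t - 1)).
At (-1, 4): H = diag(36, 126).
Both eigenvalues are positive, so H is positive definite: a local minimum.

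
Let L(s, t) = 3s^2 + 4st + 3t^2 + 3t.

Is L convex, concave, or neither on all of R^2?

L is quadratic, so its Hessian is the constant matrix H = [[6, 4], [4, 6]].
det(H) = 20, tr(H) = 12.
det(H) > 0 and tr(H) > 0, so H is positive definite everywhere: convex.

convex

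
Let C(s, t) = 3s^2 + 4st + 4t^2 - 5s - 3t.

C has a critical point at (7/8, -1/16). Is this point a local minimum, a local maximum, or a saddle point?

local minimum

The Hessian of C is constant: H = [[6, 4], [4, 8]].
det(H) = 6·8 − 4² = 32.
det(H) > 0 and tr(H) = 14 > 0, so H is positive definite and the point is a local minimum.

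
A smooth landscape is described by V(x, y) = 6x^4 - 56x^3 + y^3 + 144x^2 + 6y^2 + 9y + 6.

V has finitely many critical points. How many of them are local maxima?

V separates as a function of x plus a function of y, so ∇V=0 decouples.
∂V/∂x = 24x(x - 4)(x - 3) = 0 at x ∈ {0, 3, 4}; ∂V/∂y = 3(y + 1)(y + 3) = 0 at y ∈ {-3, -1}.
The Hessian is diagonal: diag(V_xx, V_yy). Second derivatives: V_xx(0)=288, V_xx(3)=-72, V_xx(4)=96; V_yy(-3)=-6, V_yy(-1)=6.
Local maxima occur where both diagonal entries negative: (3, -3). Count: 1.

1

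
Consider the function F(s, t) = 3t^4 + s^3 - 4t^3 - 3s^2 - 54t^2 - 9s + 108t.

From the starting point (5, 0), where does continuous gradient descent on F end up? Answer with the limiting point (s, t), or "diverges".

F is separable, so gradient descent decouples: s follows -∂F/∂s, t follows -∂F/∂t.
∂F/∂s = 3(s - 3)(s + 1); at s=5 this is 36, so s decreases.
∂F/∂t = 12(t - 3)(t - 1)(t + 3); at t=0 this is 108, so t decreases.
s converges to its nearest critical value 3 (a local min of the s-part); t converges to -3. The iterate converges to (3, -3).

(3, -3)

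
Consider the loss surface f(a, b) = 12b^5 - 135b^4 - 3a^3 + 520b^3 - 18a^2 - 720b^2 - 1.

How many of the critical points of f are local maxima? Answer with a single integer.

2

f separates as a function of a plus a function of b, so ∇f=0 decouples.
∂f/∂a = -9a(a + 4) = 0 at a ∈ {-4, 0}; ∂f/∂b = 60b(b - 4)(b - 3)(b - 2) = 0 at b ∈ {0, 2, 3, 4}.
The Hessian is diagonal: diag(f_aa, f_bb). Second derivatives: f_aa(-4)=36, f_aa(0)=-36; f_bb(0)=-1440, f_bb(2)=240, f_bb(3)=-180, f_bb(4)=480.
Local maxima occur where both diagonal entries negative: (0, 0), (0, 3). Count: 2.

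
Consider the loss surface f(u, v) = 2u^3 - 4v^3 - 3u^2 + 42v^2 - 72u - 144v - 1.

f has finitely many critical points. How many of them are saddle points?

f separates as a function of u plus a function of v, so ∇f=0 decouples.
∂f/∂u = 6(u - 4)(u + 3) = 0 at u ∈ {-3, 4}; ∂f/∂v = -12(v - 4)(v - 3) = 0 at v ∈ {3, 4}.
The Hessian is diagonal: diag(f_uu, f_vv). Second derivatives: f_uu(-3)=-42, f_uu(4)=42; f_vv(3)=12, f_vv(4)=-12.
Saddle points occur where the two diagonal entries have opposite signs: (-3, 3), (4, 4). Count: 2.

2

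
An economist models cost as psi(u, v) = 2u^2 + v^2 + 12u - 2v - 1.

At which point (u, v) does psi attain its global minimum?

psi(u,v) separates as P(u) + Q(v) − 1, so its minimum is min P + min Q − 1.
P'(u) = 4u + 12 vanishes at u ∈ {-3}; Q'(v) = 2v - 2 vanishes at v ∈ {1}.
Local minima of P (where P''>0): P(-3)=-18. Local minima of Q: Q(1)=-1.
So the global minimum of psi is P(-3) + Q(1) − 1 = -18 − 1 − 1 = -20, attained at (-3, 1).

(-3, 1)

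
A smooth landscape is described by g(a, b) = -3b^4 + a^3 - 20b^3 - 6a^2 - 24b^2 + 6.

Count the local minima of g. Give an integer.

g separates as a function of a plus a function of b, so ∇g=0 decouples.
∂g/∂a = 3a(a - 4) = 0 at a ∈ {0, 4}; ∂g/∂b = -12b(b + 1)(b + 4) = 0 at b ∈ {-4, -1, 0}.
The Hessian is diagonal: diag(g_aa, g_bb). Second derivatives: g_aa(0)=-12, g_aa(4)=12; g_bb(-4)=-144, g_bb(-1)=36, g_bb(0)=-48.
Local minima occur where both diagonal entries positive: (4, -1). Count: 1.

1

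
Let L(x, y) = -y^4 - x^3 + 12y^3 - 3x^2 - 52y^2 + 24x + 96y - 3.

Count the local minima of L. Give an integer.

L separates as a function of x plus a function of y, so ∇L=0 decouples.
∂L/∂x = -3(x - 2)(x + 4) = 0 at x ∈ {-4, 2}; ∂L/∂y = -4(y - 4)(y - 3)(y - 2) = 0 at y ∈ {2, 3, 4}.
The Hessian is diagonal: diag(L_xx, L_yy). Second derivatives: L_xx(-4)=18, L_xx(2)=-18; L_yy(2)=-8, L_yy(3)=4, L_yy(4)=-8.
Local minima occur where both diagonal entries positive: (-4, 3). Count: 1.

1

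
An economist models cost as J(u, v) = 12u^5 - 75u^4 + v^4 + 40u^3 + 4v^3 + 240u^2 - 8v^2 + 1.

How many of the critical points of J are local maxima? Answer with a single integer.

J separates as a function of u plus a function of v, so ∇J=0 decouples.
∂J/∂u = 60u(u - 4)(u - 2)(u + 1) = 0 at u ∈ {-1, 0, 2, 4}; ∂J/∂v = 4v(v - 1)(v + 4) = 0 at v ∈ {-4, 0, 1}.
The Hessian is diagonal: diag(J_uu, J_vv). Second derivatives: J_uu(-1)=-900, J_uu(0)=480, J_uu(2)=-720, J_uu(4)=2400; J_vv(-4)=80, J_vv(0)=-16, J_vv(1)=20.
Local maxima occur where both diagonal entries negative: (-1, 0), (2, 0). Count: 2.

2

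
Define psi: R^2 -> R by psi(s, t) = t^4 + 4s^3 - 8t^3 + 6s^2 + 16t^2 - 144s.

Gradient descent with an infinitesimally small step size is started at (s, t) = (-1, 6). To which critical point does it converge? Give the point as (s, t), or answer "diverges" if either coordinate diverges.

psi is separable, so gradient descent decouples: s follows -∂psi/∂s, t follows -∂psi/∂t.
∂psi/∂s = 12(s - 3)(s + 4); at s=-1 this is -144, so s increases.
∂psi/∂t = 4t(t - 4)(t - 2); at t=6 this is 192, so t decreases.
s converges to its nearest critical value 3 (a local min of the s-part); t converges to 4. The iterate converges to (3, 4).

(3, 4)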